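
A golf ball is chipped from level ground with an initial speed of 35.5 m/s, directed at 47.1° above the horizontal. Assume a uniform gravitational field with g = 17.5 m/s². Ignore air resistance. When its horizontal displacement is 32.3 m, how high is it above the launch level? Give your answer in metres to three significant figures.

Horizontal component vₓ = 35.50 cos 47.1° = 24.17 m/s; vertical v_y0 = 35.50 sin 47.1° = 26.01 m/s.
At x = 32.3 m, t = x/vₓ = 32.3/24.17 = 1.337 s.
Height: y = v_y0 t − ½ g t² = 26.01 × 1.337 − 8.750 × 1.337² = 34.76 − 15.63 = 19.13 m.

19.1 m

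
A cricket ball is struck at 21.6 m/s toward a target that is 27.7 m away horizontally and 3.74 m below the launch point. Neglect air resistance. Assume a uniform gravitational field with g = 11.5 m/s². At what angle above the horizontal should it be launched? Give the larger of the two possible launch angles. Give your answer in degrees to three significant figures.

Trajectory: y = x tanθ − g x² (1 + tan²θ)/(2v₀²). With x = 27.7, y = −3.74, v₀ = 21.6, g = 11.5:
9.456 tan²θ − 27.7 tanθ + (5.716) = 0.
tanθ = [27.7 ± √(27.7² − 4 × 9.456 × (5.716))] / (2 × 9.456) = (27.7 ± 23.47) / 18.91, giving tanθ = 0.2234 or 2.706.
θ = 12.59° or 69.72°; the larger is 69.72°.

69.7°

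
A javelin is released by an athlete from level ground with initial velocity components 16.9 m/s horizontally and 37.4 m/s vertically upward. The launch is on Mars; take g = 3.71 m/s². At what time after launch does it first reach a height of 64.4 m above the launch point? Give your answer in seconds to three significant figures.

1.90 s

Set y = v_y0 t − ½ g t² = 64.4: 1.855 t² − 37.40 t + 64.4 = 0.
Quadratic formula: t = (37.40 ± √920.91) / 3.71 = (37.40 ± 30.35) / 3.71 → t = 1.901 s or 18.26 s.
The first (ascending) time is 1.901 s.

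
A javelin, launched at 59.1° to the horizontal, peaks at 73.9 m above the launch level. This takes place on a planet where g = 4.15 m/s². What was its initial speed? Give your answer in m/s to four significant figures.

At the peak v_y = 0, so v_y0 = √(2gH) = √(2 × 4.15 × 73.9) = 24.77 m/s.
v_y0 = v₀ sin θ ⇒ v₀ = 24.77 / sin 59.1° = 28.86 m/s.

28.86 m/s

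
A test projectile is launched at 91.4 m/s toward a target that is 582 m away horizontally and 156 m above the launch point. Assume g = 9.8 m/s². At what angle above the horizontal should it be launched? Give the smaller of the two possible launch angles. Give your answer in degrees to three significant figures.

Trajectory: y = x tanθ − g x² (1 + tan²θ)/(2v₀²). With x = 582, y = 156, v₀ = 91.4, g = 9.80:
198.7 tan²θ − 582 tanθ + (354.7) = 0.
tanθ = [582 ± √(582² − 4 × 198.7 × (354.7))] / (2 × 198.7) = (582 ± 238.4) / 397.4, giving tanθ = 0.8646 or 2.065.
θ = 40.85° or 64.16°; the smaller is 40.85°.

40.8°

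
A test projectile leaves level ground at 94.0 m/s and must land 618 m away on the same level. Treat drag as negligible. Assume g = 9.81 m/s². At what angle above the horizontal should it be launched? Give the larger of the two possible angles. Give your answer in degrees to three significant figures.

68.3°

From R = (v₀²/g) sin 2θ: sin 2θ = 9.81 × 618 / 8836.0 = 0.6861.
2θ = 43.32° or 180° − 43.32° = 136.7°, so θ = 21.66° or 68.34°.
The larger angle is 68.34°.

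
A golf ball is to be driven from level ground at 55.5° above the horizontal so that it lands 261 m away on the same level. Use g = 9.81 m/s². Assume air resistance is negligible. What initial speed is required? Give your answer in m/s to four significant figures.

From R = (v₀² / g) sin 2θ: v₀ = √(gR / sin 2θ).
v₀ = √(9.81 × 261 / sin 111.0°) = √(2560 / 0.9336) = √2742.6 = 52.37 m/s.

52.37 m/s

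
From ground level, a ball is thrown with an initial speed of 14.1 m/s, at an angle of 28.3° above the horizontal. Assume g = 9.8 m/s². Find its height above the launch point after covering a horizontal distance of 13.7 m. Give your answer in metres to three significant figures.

1.41 m

Components: vₓ = 14.10 cos 28.3° = 12.41 m/s, v_y0 = 14.10 sin 28.3° = 6.685 m/s.
x = vₓ t ⇒ t = 13.7/12.41 = 1.104 s.
Height: y = v_y0 t − ½ g t² = 6.685 × 1.104 − 4.900 × 1.104² = 7.377 − 5.967 = 1.410 m.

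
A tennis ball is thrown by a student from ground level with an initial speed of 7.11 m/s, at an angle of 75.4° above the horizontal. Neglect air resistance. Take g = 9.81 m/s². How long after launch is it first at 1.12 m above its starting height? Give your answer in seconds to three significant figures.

0.188 s

Components: vₓ = 7.110 cos 75.4° = 1.792 m/s, v_y0 = 7.110 sin 75.4° = 6.880 m/s.
Height y(t) = 6.880 t − 4.905 t² = 1.12 gives 4.905 t² − 6.880 t + 1.12 = 0.
t = [6.880 ± √(6.880² − 2·9.81·1.12)] / 9.81 = (6.880 ± 5.036) / 9.81, so t = 0.1880 s or t = 1.215 s.
The first (ascending) time is 0.1880 s.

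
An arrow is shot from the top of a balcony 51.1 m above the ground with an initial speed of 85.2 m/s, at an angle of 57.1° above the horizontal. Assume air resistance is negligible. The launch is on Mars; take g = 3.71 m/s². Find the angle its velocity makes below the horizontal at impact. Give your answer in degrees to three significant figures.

58.0°

vₓ = 85.20 cos 57.1° = 46.28 m/s; v_y0 = 85.20 sin 57.1° = 71.54 m/s.
With up positive and y = 0 at the ground: y(t) = 51.1 + (71.54) t − 1.855 t². Setting y = 0 and taking the positive root: t = [71.54 + √(71.54² + 2·3.71·51.1)] / 3.71 = (71.54 + 74.14) / 3.71 = 39.27 s.
At impact: v_y = v_y0 − g t = −74.14 m/s; vₓ = 46.28 m/s.
Angle below horizontal: arctan(|v_y|/vₓ) = arctan(74.14/46.28) = 58.03°.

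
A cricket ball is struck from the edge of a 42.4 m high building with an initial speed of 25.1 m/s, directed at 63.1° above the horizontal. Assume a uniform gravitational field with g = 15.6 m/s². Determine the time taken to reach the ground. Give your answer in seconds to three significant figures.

4.17 s

Components: vₓ = 25.10 cos 63.1° = 11.36 m/s, v_y0 = 25.10 sin 63.1° = 22.38 m/s.
Vertical motion (up positive, ground at y = 0): 7.800 t² − (22.38) t − 42.4 = 0, so t = (22.38 + √(22.38² + 2·15.6·42.4)) / 15.6 = (22.38 + 42.71) / 15.6 = 4.173 s.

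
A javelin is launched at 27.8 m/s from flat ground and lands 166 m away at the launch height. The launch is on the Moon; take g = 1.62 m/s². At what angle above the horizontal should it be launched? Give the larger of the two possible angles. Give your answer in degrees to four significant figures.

R = v₀² sin 2θ / g gives sin 2θ = gR/v₀² = 1.62·166/27.8² = 0.3480.
2θ = 20.36° or 180° − 20.36° = 159.6°, so θ = 10.18° or 79.82°.
The larger angle is 79.82°.

79.82°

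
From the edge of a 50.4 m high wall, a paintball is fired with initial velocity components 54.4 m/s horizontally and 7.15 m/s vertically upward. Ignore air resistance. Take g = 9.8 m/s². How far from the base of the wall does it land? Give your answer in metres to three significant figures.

219 m

Vertical motion (up positive, ground at y = 0): 4.900 t² − (7.150) t − 50.4 = 0, so t = (7.150 + √(7.150² + 2·9.80·50.4)) / 9.80 = (7.150 + 32.23) / 9.80 = 4.019 s.
Horizontal distance: R = vₓ t = 54.40 × 4.019 = 218.6 m.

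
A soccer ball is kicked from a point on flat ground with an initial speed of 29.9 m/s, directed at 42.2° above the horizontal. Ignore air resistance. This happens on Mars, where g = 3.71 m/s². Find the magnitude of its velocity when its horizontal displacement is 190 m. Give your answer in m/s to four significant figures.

vₓ = 29.90 cos 42.2° = 22.15 m/s; v_y0 = 29.90 sin 42.2° = 20.08 m/s.
At x = 190 m, t = x/vₓ = 190/22.15 = 8.578 s.
Vertical velocity there: v_y = v_y0 − g t = 20.08 − 3.71 × 8.578 = −11.74 m/s.
Speed: √(vₓ² + v_y²) = √(22.15² + 11.74²) = 25.07 m/s.

25.07 m/s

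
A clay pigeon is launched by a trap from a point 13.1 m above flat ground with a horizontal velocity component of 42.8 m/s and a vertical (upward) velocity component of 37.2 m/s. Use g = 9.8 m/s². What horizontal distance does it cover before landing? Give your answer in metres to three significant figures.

339 m

With up positive and y = 0 at the ground: y(t) = 13.1 + (37.20) t − 4.900 t². Setting y = 0 and taking the positive root: t = [37.20 + √(37.20² + 2·9.80·13.1)] / 9.80 = (37.20 + 40.50) / 9.80 = 7.929 s.
Horizontal distance: R = vₓ t = 42.80 × 7.929 = 339.4 m.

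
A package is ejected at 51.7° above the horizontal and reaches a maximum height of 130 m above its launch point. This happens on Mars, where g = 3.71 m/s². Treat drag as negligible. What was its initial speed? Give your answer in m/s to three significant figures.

39.6 m/s

At the peak v_y = 0, so v_y0 = √(2gH) = √(2 × 3.71 × 130) = 31.06 m/s.
v_y0 = v₀ sin θ ⇒ v₀ = 31.06 / sin 51.7° = 39.58 m/s.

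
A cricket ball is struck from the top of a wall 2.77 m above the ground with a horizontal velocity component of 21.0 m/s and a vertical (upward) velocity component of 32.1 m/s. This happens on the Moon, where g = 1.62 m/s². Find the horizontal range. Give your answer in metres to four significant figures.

The projectile lands when y = 2.77 + (32.10) t − ½·1.62·t² = 0. Positive root: t = (32.10 + √(32.10² + 2·1.62·2.77)) / 1.62 = (32.10 + 32.24) / 1.62 = 39.72 s.
Horizontal distance: R = vₓ t = 21.00 × 39.72 = 834.0 m.

834.0 m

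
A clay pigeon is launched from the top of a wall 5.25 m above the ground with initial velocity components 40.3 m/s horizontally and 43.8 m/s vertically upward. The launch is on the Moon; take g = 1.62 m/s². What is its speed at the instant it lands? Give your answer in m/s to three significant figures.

Vertical motion (up positive, ground at y = 0): 0.8100 t² − (43.80) t − 5.25 = 0, so t = (43.80 + √(43.80² + 2·1.62·5.25)) / 1.62 = (43.80 + 43.99) / 1.62 = 54.19 s.
Vertical velocity at impact: v_y = v_y0 − g t = 43.80 − 1.62 × 54.19 = −43.99 m/s.
Speed: |v| = √(vₓ² + v_y²) = √(40.30² + 43.99²) = 59.66 m/s.

59.7 m/s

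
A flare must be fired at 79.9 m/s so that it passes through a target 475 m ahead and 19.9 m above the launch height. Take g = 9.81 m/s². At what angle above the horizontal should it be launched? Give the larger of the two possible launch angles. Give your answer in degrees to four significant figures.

Trajectory: y = x tanθ − g x² (1 + tan²θ)/(2v₀²). With x = 475, y = 19.9, v₀ = 79.9, g = 9.81:
173.4 tan²θ − 475 tanθ + (193.3) = 0.
tanθ = [475 ± √(475² − 4 × 173.4 × (193.3))] / (2 × 173.4) = (475 ± 302.7) / 346.7, giving tanθ = 0.4970 or 2.243.
θ = 26.43° or 65.97°; the larger is 65.97°.

65.97°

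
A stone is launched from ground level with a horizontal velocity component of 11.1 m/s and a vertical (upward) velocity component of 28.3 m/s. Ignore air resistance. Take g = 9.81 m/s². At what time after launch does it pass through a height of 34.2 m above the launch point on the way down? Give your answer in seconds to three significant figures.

Require v_y0 t − ½ g t² = 34.2, i.e. 4.905 t² − 28.30 t + 34.2 = 0.
t = [28.30 ± √(28.30² − 2·9.81·34.2)] / 9.81 = (28.30 ± 11.40) / 9.81, so t = 1.723 s or t = 4.047 s.
The descending-branch root is 4.047 s.

4.05 s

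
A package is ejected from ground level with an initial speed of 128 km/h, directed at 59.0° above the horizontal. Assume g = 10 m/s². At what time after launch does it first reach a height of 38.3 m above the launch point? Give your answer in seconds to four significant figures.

Convert: 128 km/h = 128/3.6 = 35.56 m/s.
Horizontal component vₓ = 35.56 cos 59.0° = 18.31 m/s; vertical v_y0 = 35.56 sin 59.0° = 30.48 m/s.
Height y(t) = 30.48 t − 5.000 t² = 38.3 gives 5.000 t² − 30.48 t + 38.3 = 0.
t = [30.48 ± √(30.48² − 2·10.0·38.3)] / 10.0 = (30.48 ± 12.76) / 10.0, so t = 1.772 s or t = 4.324 s.
The first (ascending) time is 1.772 s.

1.772 s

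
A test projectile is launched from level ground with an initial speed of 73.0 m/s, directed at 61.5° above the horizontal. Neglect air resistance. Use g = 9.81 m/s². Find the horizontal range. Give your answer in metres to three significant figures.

vₓ = 73.00 cos 61.5° = 34.83 m/s; v_y0 = 73.00 sin 61.5° = 64.15 m/s.
Time aloft: T = 2 v_y0 / g = 2 × 64.15 / 9.81 = 13.08 s.
Range: R = vₓ T = 34.83 × 13.08 = 455.6 m.

456 m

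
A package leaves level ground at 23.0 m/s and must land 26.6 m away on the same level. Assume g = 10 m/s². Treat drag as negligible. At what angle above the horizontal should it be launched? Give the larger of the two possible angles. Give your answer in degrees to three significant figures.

74.9°

R = v₀² sin 2θ / g gives sin 2θ = gR/v₀² = 10.0·26.6/23.0² = 0.5028.
2θ = 30.19° or 180° − 30.19° = 149.8°, so θ = 15.09° or 74.91°.
The larger angle is 74.91°.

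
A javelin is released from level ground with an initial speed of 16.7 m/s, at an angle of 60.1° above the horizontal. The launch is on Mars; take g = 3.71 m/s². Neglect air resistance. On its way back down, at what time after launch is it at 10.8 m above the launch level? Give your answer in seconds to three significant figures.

Resolve: vₓ = 16.70 cos 60.1° = 8.325 m/s and v_y0 = 16.70 sin 60.1° = 14.48 m/s.
Set y = v_y0 t − ½ g t² = 10.8: 1.855 t² − 14.48 t + 10.8 = 0.
Quadratic formula: t = (14.48 ± √129.45) / 3.71 = (14.48 ± 11.38) / 3.71 → t = 0.8354 s or 6.969 s.
The descending-branch root is 6.969 s.

6.97 s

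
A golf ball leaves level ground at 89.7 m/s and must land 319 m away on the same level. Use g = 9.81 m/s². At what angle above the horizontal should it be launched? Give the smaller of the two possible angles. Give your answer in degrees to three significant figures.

Level-ground range R = v₀² sin(2θ)/g ⇒ sin(2θ) = gR/v₀² = 9.81 × 319 / 89.7² = 0.3889.
2θ = 22.89° or 180° − 22.89° = 157.1°, so θ = 11.44° or 78.56°.
The smaller angle is 11.44°.

11.4°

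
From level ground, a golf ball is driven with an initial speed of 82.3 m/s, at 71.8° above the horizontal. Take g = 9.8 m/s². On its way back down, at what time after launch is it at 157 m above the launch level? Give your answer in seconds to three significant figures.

13.6 s

vₓ = 82.30 cos 71.8° = 25.71 m/s; v_y0 = 82.30 sin 71.8° = 78.18 m/s.
Set y = v_y0 t − ½ g t² = 157: 4.900 t² − 78.18 t + 157 = 0.
t = [78.18 ± √(78.18² − 2·9.80·157)] / 9.80 = (78.18 ± 55.09) / 9.80, so t = 2.356 s or t = 13.60 s.
The descending-branch root is 13.60 s.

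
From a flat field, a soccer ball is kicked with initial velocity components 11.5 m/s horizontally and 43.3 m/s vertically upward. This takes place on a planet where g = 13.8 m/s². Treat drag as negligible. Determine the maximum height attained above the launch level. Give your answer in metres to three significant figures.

67.9 m

At the apex v_y = 0, so H = v_y0²/(2g) = 43.30²/27.60 = 67.93 m.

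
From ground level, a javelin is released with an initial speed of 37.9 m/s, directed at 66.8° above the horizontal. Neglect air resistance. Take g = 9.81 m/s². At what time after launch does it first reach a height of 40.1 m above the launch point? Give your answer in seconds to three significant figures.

Components: vₓ = 37.90 cos 66.8° = 14.93 m/s, v_y0 = 37.90 sin 66.8° = 34.84 m/s.
Height y(t) = 34.84 t − 4.905 t² = 40.1 gives 4.905 t² − 34.84 t + 40.1 = 0.
Quadratic formula: t = (34.84 ± √426.73) / 9.81 = (34.84 ± 20.66) / 9.81 → t = 1.445 s or 5.657 s.
The first (ascending) time is 1.445 s.

1.45 s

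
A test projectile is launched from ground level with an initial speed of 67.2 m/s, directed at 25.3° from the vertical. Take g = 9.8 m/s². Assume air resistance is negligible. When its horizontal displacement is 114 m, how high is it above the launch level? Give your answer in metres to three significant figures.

164 m

Resolve: vₓ = 67.20 sin 25.3° = 28.72 m/s and v_y0 = 67.20 cos 25.3° = 60.75 m/s.
x = vₓ t ⇒ t = 114/28.72 = 3.970 s.
Height: y = v_y0 t − ½ g t² = 60.75 × 3.970 − 4.900 × 3.970² = 241.2 − 77.21 = 164.0 m.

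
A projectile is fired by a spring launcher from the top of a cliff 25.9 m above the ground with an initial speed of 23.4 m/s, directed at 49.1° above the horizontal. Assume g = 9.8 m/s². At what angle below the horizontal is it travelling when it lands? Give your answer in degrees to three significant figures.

Horizontal component vₓ = 23.40 cos 49.1° = 15.32 m/s; vertical v_y0 = 23.40 sin 49.1° = 17.69 m/s.
The projectile lands when y = 25.9 + (17.69) t − ½·9.80·t² = 0. Positive root: t = (17.69 + √(17.69² + 2·9.80·25.9)) / 9.80 = (17.69 + 28.64) / 9.80 = 4.728 s.
At impact: v_y = v_y0 − g t = −28.64 m/s; vₓ = 15.32 m/s.
Angle below horizontal: arctan(|v_y|/vₓ) = arctan(28.64/15.32) = 61.86°.

61.9°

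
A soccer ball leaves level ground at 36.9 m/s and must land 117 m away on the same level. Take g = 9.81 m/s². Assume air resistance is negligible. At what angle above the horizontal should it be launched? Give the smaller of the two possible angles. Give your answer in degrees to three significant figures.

28.7°

Level-ground range R = v₀² sin(2θ)/g ⇒ sin(2θ) = gR/v₀² = 9.81 × 117 / 36.9² = 0.8430.
2θ = 57.45° or 180° − 57.45° = 122.5°, so θ = 28.73° or 61.27°.
The smaller angle is 28.73°.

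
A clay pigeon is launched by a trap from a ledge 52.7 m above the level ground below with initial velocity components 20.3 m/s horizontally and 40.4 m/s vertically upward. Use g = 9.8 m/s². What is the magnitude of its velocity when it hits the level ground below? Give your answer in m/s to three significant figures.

55.5 m/s

With up positive and y = 0 at the ground: y(t) = 52.7 + (40.40) t − 4.900 t². Setting y = 0 and taking the positive root: t = [40.40 + √(40.40² + 2·9.80·52.7)] / 9.80 = (40.40 + 51.62) / 9.80 = 9.390 s.
Vertical velocity at impact: v_y = v_y0 − g t = 40.40 − 9.80 × 9.390 = −51.62 m/s.
Speed: |v| = √(vₓ² + v_y²) = √(20.30² + 51.62²) = 55.47 m/s.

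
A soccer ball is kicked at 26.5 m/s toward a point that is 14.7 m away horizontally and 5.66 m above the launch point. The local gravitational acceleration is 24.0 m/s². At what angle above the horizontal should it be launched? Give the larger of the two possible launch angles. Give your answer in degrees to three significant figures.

Trajectory: y = x tanθ − g x² (1 + tan²θ)/(2v₀²). With x = 14.7, y = 5.66, v₀ = 26.5, g = 24.0:
3.693 tan²θ − 14.7 tanθ + (9.353) = 0.
tanθ = [14.7 ± √(14.7² − 4 × 3.693 × (9.353))] / (2 × 3.693) = (14.7 ± 8.829) / 7.385, giving tanθ = 0.7950 or 3.186.
θ = 38.48° or 72.57°; the larger is 72.57°.

72.6°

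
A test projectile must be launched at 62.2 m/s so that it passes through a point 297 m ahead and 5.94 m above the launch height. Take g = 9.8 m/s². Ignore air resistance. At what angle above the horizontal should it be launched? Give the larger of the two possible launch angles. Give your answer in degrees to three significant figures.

Trajectory: y = x tanθ − g x² (1 + tan²θ)/(2v₀²). With x = 297, y = 5.94, v₀ = 62.2, g = 9.80:
111.7 tan²θ − 297 tanθ + (117.7) = 0.
tanθ = [297 ± √(297² − 4 × 111.7 × (117.7))] / (2 × 111.7) = (297 ± 188.8) / 223.4, giving tanθ = 0.4844 or 2.174.
θ = 25.85° or 65.30°; the larger is 65.30°.

65.3°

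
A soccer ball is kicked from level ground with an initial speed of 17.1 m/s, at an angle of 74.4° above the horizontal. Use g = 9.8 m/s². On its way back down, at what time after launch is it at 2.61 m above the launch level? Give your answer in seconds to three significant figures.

Horizontal component vₓ = 17.10 cos 74.4° = 4.599 m/s; vertical v_y0 = 17.10 sin 74.4° = 16.47 m/s.
Set y = v_y0 t − ½ g t² = 2.61: 4.900 t² − 16.47 t + 2.61 = 0.
t = [16.47 ± √(16.47² − 2·9.80·2.61)] / 9.80 = (16.47 ± 14.84) / 9.80, so t = 0.1667 s or t = 3.195 s.
The descending-branch root is 3.195 s.

3.19 s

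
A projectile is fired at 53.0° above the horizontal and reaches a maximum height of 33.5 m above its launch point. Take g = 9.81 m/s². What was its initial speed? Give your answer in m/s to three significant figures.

32.1 m/s

At the peak v_y = 0, so v_y0 = √(2gH) = √(2 × 9.81 × 33.5) = 25.64 m/s.
v_y0 = v₀ sin θ ⇒ v₀ = 25.64 / sin 53.0° = 32.10 m/s.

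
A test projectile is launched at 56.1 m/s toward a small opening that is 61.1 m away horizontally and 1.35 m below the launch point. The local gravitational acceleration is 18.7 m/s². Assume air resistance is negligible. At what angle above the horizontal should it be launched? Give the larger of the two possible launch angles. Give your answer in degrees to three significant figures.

Trajectory: y = x tanθ − g x² (1 + tan²θ)/(2v₀²). With x = 61.1, y = −1.35, v₀ = 56.1, g = 18.7:
11.09 tan²θ − 61.1 tanθ + (9.741) = 0.
tanθ = [61.1 ± √(61.1² − 4 × 11.09 × (9.741))] / (2 × 11.09) = (61.1 ± 57.45) / 22.18, giving tanθ = 0.1643 or 5.345.
θ = 9.332° or 79.40°; the larger is 79.40°.

79.4°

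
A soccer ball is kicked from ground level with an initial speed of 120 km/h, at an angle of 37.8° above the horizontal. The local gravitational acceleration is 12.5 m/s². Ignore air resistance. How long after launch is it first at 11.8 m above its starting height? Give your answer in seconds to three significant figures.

Convert: 120 km/h = 120/3.6 = 33.33 m/s.
Horizontal component vₓ = 33.33 cos 37.8° = 26.34 m/s; vertical v_y0 = 33.33 sin 37.8° = 20.43 m/s.
Height y(t) = 20.43 t − 6.250 t² = 11.8 gives 6.250 t² − 20.43 t + 11.8 = 0.
t = [20.43 ± √(20.43² − 2·12.5·11.8)] / 12.5 = (20.43 ± 11.06) / 12.5, so t = 0.7494 s or t = 2.519 s.
The first (ascending) time is 0.7494 s.

0.749 s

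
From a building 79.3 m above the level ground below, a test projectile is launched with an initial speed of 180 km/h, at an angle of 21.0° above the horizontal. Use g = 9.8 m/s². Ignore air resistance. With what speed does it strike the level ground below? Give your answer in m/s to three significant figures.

63.7 m/s

Convert: 180 km/h = 180/3.6 = 50.00 m/s.
Components: vₓ = 50.00 cos 21.0° = 46.68 m/s, v_y0 = 50.00 sin 21.0° = 17.92 m/s.
With up positive and y = 0 at the ground: y(t) = 79.3 + (17.92) t − 4.900 t². Setting y = 0 and taking the positive root: t = [17.92 + √(17.92² + 2·9.80·79.3)] / 9.80 = (17.92 + 43.31) / 9.80 = 6.247 s.
Vertical velocity at impact: v_y = v_y0 − g t = 17.92 − 9.80 × 6.247 = −43.31 m/s.
Speed: |v| = √(vₓ² + v_y²) = √(46.68² + 43.31²) = 63.67 m/s.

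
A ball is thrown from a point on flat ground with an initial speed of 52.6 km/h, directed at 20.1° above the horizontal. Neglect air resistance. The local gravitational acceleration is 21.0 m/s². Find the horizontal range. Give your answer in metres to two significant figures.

Convert: 52.6 km/h = 52.6/3.6 = 14.61 m/s.
vₓ = 14.61 cos 20.1° = 13.72 m/s; v_y0 = 14.61 sin 20.1° = 5.021 m/s.
Time aloft: T = 2 v_y0 / g = 2 × 5.021 / 21.0 = 0.4782 s.
Range: R = vₓ T = 13.72 × 0.4782 = 6.562 m.

6.6 m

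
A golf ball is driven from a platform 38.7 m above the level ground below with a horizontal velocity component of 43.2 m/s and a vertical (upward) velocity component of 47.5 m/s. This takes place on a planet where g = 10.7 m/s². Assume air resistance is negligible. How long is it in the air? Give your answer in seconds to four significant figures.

9.630 s

The projectile lands when y = 38.7 + (47.50) t − ½·10.7·t² = 0. Positive root: t = (47.50 + √(47.50² + 2·10.7·38.7)) / 10.7 = (47.50 + 55.54) / 10.7 = 9.630 s.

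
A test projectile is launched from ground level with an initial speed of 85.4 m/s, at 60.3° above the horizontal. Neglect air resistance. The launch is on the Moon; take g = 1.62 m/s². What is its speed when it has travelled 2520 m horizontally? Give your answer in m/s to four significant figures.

47.83 m/s

Horizontal component vₓ = 85.40 cos 60.3° = 42.31 m/s; vertical v_y0 = 85.40 sin 60.3° = 74.18 m/s.
At x = 2520 m, t = x/vₓ = 2520/42.31 = 59.56 s.
Vertical velocity there: v_y = v_y0 − g t = 74.18 − 1.62 × 59.56 = −22.30 m/s.
Speed: √(vₓ² + v_y²) = √(42.31² + 22.30²) = 47.83 m/s.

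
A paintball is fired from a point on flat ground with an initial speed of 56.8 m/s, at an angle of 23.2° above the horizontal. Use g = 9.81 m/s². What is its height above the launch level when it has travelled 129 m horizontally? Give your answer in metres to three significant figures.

Resolve: vₓ = 56.80 cos 23.2° = 52.21 m/s and v_y0 = 56.80 sin 23.2° = 22.38 m/s.
x = vₓ t ⇒ t = 129/52.21 = 2.471 s.
Height: y = v_y0 t − ½ g t² = 22.38 × 2.471 − 4.905 × 2.471² = 55.29 − 29.95 = 25.34 m.

25.3 m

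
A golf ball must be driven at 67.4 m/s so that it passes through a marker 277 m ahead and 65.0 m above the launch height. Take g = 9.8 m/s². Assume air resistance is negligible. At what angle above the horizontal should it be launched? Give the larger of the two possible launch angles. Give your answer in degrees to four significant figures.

Trajectory: y = x tanθ − g x² (1 + tan²θ)/(2v₀²). With x = 277, y = 65.0, v₀ = 67.4, g = 9.80:
82.76 tan²θ − 277 tanθ + (147.8) = 0.
tanθ = [277 ± √(277² − 4 × 82.76 × (147.8))] / (2 × 82.76) = (277 ± 166.8) / 165.5, giving tanθ = 0.6659 or 2.681.
θ = 33.66° or 69.54°; the larger is 69.54°.

69.54°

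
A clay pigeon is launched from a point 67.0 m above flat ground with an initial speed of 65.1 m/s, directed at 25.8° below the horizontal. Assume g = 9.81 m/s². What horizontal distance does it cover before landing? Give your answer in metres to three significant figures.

106 m

Components: vₓ = 65.10 cos 25.8° = 58.61 m/s, v_y0 = −28.33 m/s (downward).
With up positive and y = 0 at the ground: y(t) = 67.0 + (−28.33) t − 4.905 t². Setting y = 0 and taking the positive root: t = [−28.33 + √(28.33² + 2·9.81·67.0)] / 9.81 = (−28.33 + 46.01) / 9.81 = 1.802 s.
Horizontal distance: R = vₓ t = 58.61 × 1.802 = 105.6 m.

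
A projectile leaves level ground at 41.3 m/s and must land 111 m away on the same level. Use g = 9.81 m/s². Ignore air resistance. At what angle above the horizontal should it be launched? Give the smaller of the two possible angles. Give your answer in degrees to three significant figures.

From R = (v₀²/g) sin 2θ: sin 2θ = 9.81 × 111 / 1705.7 = 0.6384.
2θ = 39.67° or 180° − 39.67° = 140.3°, so θ = 19.84° or 70.16°.
The smaller angle is 19.84°.

19.8°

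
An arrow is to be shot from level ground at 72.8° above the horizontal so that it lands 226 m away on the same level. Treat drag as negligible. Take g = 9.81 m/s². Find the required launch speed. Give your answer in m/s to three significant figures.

62.6 m/s

On level ground R = v₀² sin 2θ / g ⇒ v₀ = √(gR / sin 2θ).
v₀ = √(9.81 × 226 / sin 145.6°) = √(2217 / 0.5650) = √3924.2 = 62.64 m/s.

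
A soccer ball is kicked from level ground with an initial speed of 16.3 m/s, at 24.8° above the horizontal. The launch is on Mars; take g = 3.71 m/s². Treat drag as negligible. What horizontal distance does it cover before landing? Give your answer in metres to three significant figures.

54.5 m

vₓ = 16.30 cos 24.8° = 14.80 m/s; v_y0 = 16.30 sin 24.8° = 6.837 m/s.
Flight time T = 2 v_y0 / g = 3.686 s.
Range: R = vₓ T = 14.80 × 3.686 = 54.54 m.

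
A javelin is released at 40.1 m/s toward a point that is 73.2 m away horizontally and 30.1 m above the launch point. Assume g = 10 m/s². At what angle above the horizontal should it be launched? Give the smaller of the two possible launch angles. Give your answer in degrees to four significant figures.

37.80°

Trajectory: y = x tanθ − g x² (1 + tan²θ)/(2v₀²). With x = 73.2, y = 30.1, v₀ = 40.1, g = 10.0:
16.66 tan²θ − 73.2 tanθ + (46.76) = 0.
tanθ = [73.2 ± √(73.2² − 4 × 16.66 × (46.76))] / (2 × 16.66) = (73.2 ± 47.35) / 33.32, giving tanθ = 0.7758 or 3.618.
θ = 37.80° or 74.55°; the smaller is 37.80°.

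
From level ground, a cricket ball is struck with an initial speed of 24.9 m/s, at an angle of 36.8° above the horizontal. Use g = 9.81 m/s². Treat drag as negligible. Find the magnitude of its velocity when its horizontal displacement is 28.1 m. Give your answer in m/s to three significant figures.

20.0 m/s

Components: vₓ = 24.90 cos 36.8° = 19.94 m/s, v_y0 = 24.90 sin 36.8° = 14.92 m/s.
At x = 28.1 m, t = x/vₓ = 28.1/19.94 = 1.409 s.
Vertical velocity there: v_y = v_y0 − g t = 14.92 − 9.81 × 1.409 = 1.090 m/s.
Speed: √(vₓ² + v_y²) = √(19.94² + 1.090²) = 19.97 m/s.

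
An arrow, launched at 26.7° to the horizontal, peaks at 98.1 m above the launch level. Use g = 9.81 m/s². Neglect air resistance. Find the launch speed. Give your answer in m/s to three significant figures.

97.6 m/s

At the peak v_y = 0, so v_y0 = √(2gH) = √(2 × 9.81 × 98.1) = 43.87 m/s.
v_y0 = v₀ sin θ ⇒ v₀ = 43.87 / sin 26.7° = 97.64 m/s.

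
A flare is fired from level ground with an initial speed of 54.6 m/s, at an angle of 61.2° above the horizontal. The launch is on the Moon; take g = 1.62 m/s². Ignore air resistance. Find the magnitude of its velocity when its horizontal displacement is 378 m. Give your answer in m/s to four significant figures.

Horizontal component vₓ = 54.60 cos 61.2° = 26.30 m/s; vertical v_y0 = 54.60 sin 61.2° = 47.85 m/s.
x = vₓ t ⇒ t = 378/26.30 = 14.37 s.
Vertical velocity there: v_y = v_y0 − g t = 47.85 − 1.62 × 14.37 = 24.57 m/s.
Speed: √(vₓ² + v_y²) = √(26.30² + 24.57²) = 35.99 m/s.

35.99 m/s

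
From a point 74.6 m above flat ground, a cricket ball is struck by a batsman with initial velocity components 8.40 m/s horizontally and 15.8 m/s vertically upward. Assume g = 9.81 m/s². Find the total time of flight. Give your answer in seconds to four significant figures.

5.830 s

The projectile lands when y = 74.6 + (15.80) t − ½·9.81·t² = 0. Positive root: t = (15.80 + √(15.80² + 2·9.81·74.6)) / 9.81 = (15.80 + 41.39) / 9.81 = 5.830 s.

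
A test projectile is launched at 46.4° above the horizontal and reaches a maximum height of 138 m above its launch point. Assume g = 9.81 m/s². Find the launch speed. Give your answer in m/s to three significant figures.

71.9 m/s

At the peak v_y = 0, so v_y0 = √(2gH) = √(2 × 9.81 × 138) = 52.03 m/s.
v_y0 = v₀ sin θ ⇒ v₀ = 52.03 / sin 46.4° = 71.85 m/s.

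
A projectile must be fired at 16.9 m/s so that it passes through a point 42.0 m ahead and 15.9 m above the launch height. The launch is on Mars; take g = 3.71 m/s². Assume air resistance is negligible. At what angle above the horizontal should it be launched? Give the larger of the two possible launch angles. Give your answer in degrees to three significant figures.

70.5°

Trajectory: y = x tanθ − g x² (1 + tan²θ)/(2v₀²). With x = 42.0, y = 15.9, v₀ = 16.9, g = 3.71:
11.46 tan²θ − 42.0 tanθ + (27.36) = 0.
tanθ = [42.0 ± √(42.0² − 4 × 11.46 × (27.36))] / (2 × 11.46) = (42.0 ± 22.59) / 22.91, giving tanθ = 0.8471 or 2.819.
θ = 40.27° or 70.47°; the larger is 70.47°.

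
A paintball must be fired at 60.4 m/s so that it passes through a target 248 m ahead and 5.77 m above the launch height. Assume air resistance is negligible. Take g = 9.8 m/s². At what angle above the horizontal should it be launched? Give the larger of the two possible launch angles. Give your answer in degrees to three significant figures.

Trajectory: y = x tanθ − g x² (1 + tan²θ)/(2v₀²). With x = 248, y = 5.77, v₀ = 60.4, g = 9.80:
82.61 tan²θ − 248 tanθ + (88.38) = 0.
tanθ = [248 ± √(248² − 4 × 82.61 × (88.38))] / (2 × 82.61) = (248 ± 179.7) / 165.2, giving tanθ = 0.4133 or 2.589.
θ = 22.45° or 68.88°; the larger is 68.88°.

68.9°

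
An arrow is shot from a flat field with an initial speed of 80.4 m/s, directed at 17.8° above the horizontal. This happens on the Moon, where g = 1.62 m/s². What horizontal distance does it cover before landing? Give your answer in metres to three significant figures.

vₓ = 80.40 cos 17.8° = 76.55 m/s; v_y0 = 80.40 sin 17.8° = 24.58 m/s.
Time aloft: T = 2 v_y0 / g = 2 × 24.58 / 1.62 = 30.34 s.
Horizontal distance R = vₓ T = 76.55 × 30.34 = 2323 m.

2320 m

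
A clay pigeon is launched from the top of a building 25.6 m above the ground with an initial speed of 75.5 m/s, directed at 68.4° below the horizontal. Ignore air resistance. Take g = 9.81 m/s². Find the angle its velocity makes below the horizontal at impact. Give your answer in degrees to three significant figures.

Resolve: vₓ = 75.50 cos 68.4° = 27.79 m/s and v_y0 = −70.20 m/s (downward).
With up positive and y = 0 at the ground: y(t) = 25.6 + (−70.20) t − 4.905 t². Setting y = 0 and taking the positive root: t = [−70.20 + √(70.20² + 2·9.81·25.6)] / 9.81 = (−70.20 + 73.69) / 9.81 = 0.3558 s.
At impact: v_y = v_y0 − g t = −73.69 m/s; vₓ = 27.79 m/s.
Angle below horizontal: arctan(|v_y|/vₓ) = arctan(73.69/27.79) = 69.33°.

69.3°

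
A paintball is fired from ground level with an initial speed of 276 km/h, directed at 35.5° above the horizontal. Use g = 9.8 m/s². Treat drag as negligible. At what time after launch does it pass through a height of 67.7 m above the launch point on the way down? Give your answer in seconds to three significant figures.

Convert: 276 km/h = 276/3.6 = 76.67 m/s.
Horizontal component vₓ = 76.67 cos 35.5° = 62.42 m/s; vertical v_y0 = 76.67 sin 35.5° = 44.52 m/s.
Require v_y0 t − ½ g t² = 67.7, i.e. 4.900 t² − 44.52 t + 67.7 = 0.
Quadratic formula: t = (44.52 ± √655.16) / 9.80 = (44.52 ± 25.60) / 9.80 → t = 1.931 s or 7.155 s.
The descending-branch root is 7.155 s.

7.15 s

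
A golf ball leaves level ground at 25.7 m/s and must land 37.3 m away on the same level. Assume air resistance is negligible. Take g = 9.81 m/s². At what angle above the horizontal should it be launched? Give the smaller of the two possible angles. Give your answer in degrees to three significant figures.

From R = (v₀²/g) sin 2θ: sin 2θ = 9.81 × 37.3 / 660.49 = 0.5540.
2θ = 33.64° or 180° − 33.64° = 146.4°, so θ = 16.82° or 73.18°.
The smaller angle is 16.82°.

16.8°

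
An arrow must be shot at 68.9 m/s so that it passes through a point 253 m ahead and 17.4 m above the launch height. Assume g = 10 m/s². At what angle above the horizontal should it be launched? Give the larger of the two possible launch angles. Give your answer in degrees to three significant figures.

73.5°

Trajectory: y = x tanθ − g x² (1 + tan²θ)/(2v₀²). With x = 253, y = 17.4, v₀ = 68.9, g = 10.0:
67.42 tan²θ − 253 tanθ + (84.82) = 0.
tanθ = [253 ± √(253² − 4 × 67.42 × (84.82))] / (2 × 67.42) = (253 ± 202.8) / 134.8, giving tanθ = 0.3722 or 3.381.
θ = 20.41° or 73.52°; the larger is 73.52°.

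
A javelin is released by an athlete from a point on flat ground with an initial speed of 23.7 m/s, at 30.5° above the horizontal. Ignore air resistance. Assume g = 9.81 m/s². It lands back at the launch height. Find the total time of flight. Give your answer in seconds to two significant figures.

Resolve: vₓ = 23.70 cos 30.5° = 20.42 m/s and v_y0 = 23.70 sin 30.5° = 12.03 m/s.
It returns to y = 0 when t = 2 v_y0 / g = 2(12.03)/9.81 = 2.452 s.

2.5 s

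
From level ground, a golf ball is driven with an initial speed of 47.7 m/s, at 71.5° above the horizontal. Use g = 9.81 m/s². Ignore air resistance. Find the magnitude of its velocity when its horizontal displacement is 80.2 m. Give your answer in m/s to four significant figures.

Resolve: vₓ = 47.70 cos 71.5° = 15.14 m/s and v_y0 = 47.70 sin 71.5° = 45.24 m/s.
Time to reach x = 80.2 m: t = x/vₓ = 80.2/15.14 = 5.299 s.
Vertical velocity there: v_y = v_y0 − g t = 45.24 − 9.81 × 5.299 = −6.746 m/s.
Speed: √(vₓ² + v_y²) = √(15.14² + 6.746²) = 16.57 m/s.

16.57 m/s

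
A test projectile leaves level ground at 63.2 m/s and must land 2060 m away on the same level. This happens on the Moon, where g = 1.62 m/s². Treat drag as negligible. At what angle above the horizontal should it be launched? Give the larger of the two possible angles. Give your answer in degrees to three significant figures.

Level-ground range R = v₀² sin(2θ)/g ⇒ sin(2θ) = gR/v₀² = 1.62 × 2060 / 63.2² = 0.8355.
2θ = 56.67° or 180° − 56.67° = 123.3°, so θ = 28.33° or 61.67°.
The larger angle is 61.67°.

61.7°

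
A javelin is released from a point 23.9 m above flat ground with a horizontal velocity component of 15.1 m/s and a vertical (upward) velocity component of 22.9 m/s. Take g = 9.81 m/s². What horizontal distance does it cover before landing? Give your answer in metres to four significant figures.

83.76 m

With up positive and y = 0 at the ground: y(t) = 23.9 + (22.90) t − 4.905 t². Setting y = 0 and taking the positive root: t = [22.90 + √(22.90² + 2·9.81·23.9)] / 9.81 = (22.90 + 31.52) / 9.81 = 5.547 s.
Horizontal distance: R = vₓ t = 15.10 × 5.547 = 83.76 m.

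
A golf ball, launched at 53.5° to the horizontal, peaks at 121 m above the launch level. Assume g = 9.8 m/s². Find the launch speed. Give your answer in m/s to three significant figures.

60.6 m/s

At the peak v_y = 0, so v_y0 = √(2gH) = √(2 × 9.80 × 121) = 48.70 m/s.
v_y0 = v₀ sin θ ⇒ v₀ = 48.70 / sin 53.5° = 60.58 m/s.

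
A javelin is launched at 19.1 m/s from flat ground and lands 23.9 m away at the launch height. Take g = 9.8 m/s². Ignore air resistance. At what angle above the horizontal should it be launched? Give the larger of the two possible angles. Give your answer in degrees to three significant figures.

70.0°

Level-ground range R = v₀² sin(2θ)/g ⇒ sin(2θ) = gR/v₀² = 9.80 × 23.9 / 19.1² = 0.6420.
2θ = 39.94° or 180° − 39.94° = 140.1°, so θ = 19.97° or 70.03°.
The larger angle is 70.03°.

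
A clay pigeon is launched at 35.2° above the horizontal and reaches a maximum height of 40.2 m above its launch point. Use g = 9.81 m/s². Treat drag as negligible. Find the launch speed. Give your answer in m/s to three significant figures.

At the peak v_y = 0, so v_y0 = √(2gH) = √(2 × 9.81 × 40.2) = 28.08 m/s.
v_y0 = v₀ sin θ ⇒ v₀ = 28.08 / sin 35.2° = 48.72 m/s.

48.7 m/s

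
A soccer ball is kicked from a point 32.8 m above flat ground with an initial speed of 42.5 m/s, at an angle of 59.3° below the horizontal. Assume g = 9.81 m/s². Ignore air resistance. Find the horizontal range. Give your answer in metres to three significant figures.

17.6 m

Horizontal component vₓ = 42.50 cos 59.3° = 21.70 m/s; vertical v_y0 = −36.54 m/s (downward).
With up positive and y = 0 at the ground: y(t) = 32.8 + (−36.54) t − 4.905 t². Setting y = 0 and taking the positive root: t = [−36.54 + √(36.54² + 2·9.81·32.8)] / 9.81 = (−36.54 + 44.49) / 9.81 = 0.8096 s.
Horizontal distance: R = vₓ t = 21.70 × 0.8096 = 17.57 m.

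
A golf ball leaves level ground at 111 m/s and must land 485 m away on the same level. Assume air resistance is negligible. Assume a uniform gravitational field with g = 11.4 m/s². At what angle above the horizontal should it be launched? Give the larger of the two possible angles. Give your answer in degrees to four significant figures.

From R = (v₀²/g) sin 2θ: sin 2θ = 11.4 × 485 / 12321 = 0.4487.
2θ = 26.66° or 180° − 26.66° = 153.3°, so θ = 13.33° or 76.67°.
The larger angle is 76.67°.

76.67°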